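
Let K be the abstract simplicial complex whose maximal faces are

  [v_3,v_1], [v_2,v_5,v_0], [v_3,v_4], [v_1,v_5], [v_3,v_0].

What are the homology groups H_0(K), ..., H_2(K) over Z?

We work with the vertex ordering v_0 < v_1 < v_2 < v_3 < v_4 < v_5. The simplices of K, each written with vertices in increasing order, are:

  0-simplices (6): [v_0], [v_1], [v_2], [v_3], [v_4], [v_5]
  1-simplices (7): [v_0,v_2], [v_0,v_3], [v_0,v_5], [v_1,v_3], [v_1,v_5], [v_2,v_5], [v_3,v_4]
  2-simplices (1): [v_0,v_2,v_5]

giving chain groups C_0 ≅ Z^6, C_1 ≅ Z^7, C_2 ≅ Z^1.

The boundary map ∂_1: C_1 → C_0 sends each edge [p,q] (with p < q) to q − p.
The resulting 6×7 matrix has rank 5, and its Smith normal form has invariant factors (1,1,1,1,1).

Boundary ∂_2: C_2 → C_1 acts by ∂[p,q,r] = [q,r] − [p,r] + [p,q]. For instance
  ∂[v_0,v_2,v_5] = [v_2,v_5] − [v_0,v_5] + [v_0,v_2].
The 7×1 boundary matrix has rank 1 and Smith normal form diag(1).

From H_k ≅ ker(∂_k) / im(∂_{k+1}) we obtain:

  H_0: rank C_0 − rank ∂_1 = 6 − 5 = 1, and the invariant factors of ∂_1 are all 1, so H_0 = Z.
  H_1: rank ker ∂_1 − rank ∂_2 = (7 − 5) − 1 = 1, and the invariant factors of ∂_2 are all 1, so H_1 = Z.
  H_2: rank ker ∂_2 − rank ∂_3 = (1 − 1) − 0 = 0, and there is no ∂_3, so H_2 = 0.

As a check, the Euler characteristic is 6 − 7 + 1 = 0, which agrees with 1 − 1 + 0 = 0.

H_0 = Z,  H_1 = Z,  H_2 = 0.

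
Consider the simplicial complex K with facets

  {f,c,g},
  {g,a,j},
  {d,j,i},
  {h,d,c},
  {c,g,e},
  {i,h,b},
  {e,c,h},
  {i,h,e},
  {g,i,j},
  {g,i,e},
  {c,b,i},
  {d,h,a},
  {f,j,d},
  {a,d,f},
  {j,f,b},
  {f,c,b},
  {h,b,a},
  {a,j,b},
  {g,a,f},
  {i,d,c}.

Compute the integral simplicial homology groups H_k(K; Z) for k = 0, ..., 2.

H_0 ≅ Z,  H_1 ≅ Z ⊕ Z/2Z,  H_2 = 0.

Take the total order a < b < c < d < e < f < g < h < i < j on the vertex set. Then K (dimension 2) consists of the simplices:

  0-simplices (10): a, b, c, d, e, f, g, h, i, j
  1-simplices (30): ab, ad, af, ag, ah, aj, bc, bf, bh, bi, bj, cd, ce, cf, cg, ch, ci, df, dh, di, dj, eg, eh, ei, fg, fj, gi, gj, hi, ij
  2-simplices (20): abh, abj, adf, adh, afg, agj, bcf, bci, bfj, bhi, cdh, cdi, ceg, ceh, cfg, dfj, dij, egi, ehi, gij

so the chain groups are C_0 ≅ Z^10, C_1 ≅ Z^30, C_2 ≅ Z^20.

∂_1: C_1 → C_0 maps an edge to its endpoints' difference, ∂[p,q] = q − p. For instance
  ∂ei = i − e.
The 10×30 boundary matrix has rank 9 and Smith normal form diag(1,1,1,1,1,1,1,1,1).

∂_2: C_2 → C_1 maps a triangle to the signed sum of its edges. For instance
  ∂bcf = cf − bf + bc,
  ∂agj = gj − aj + ag.
The 30×20 boundary matrix has rank 20 and Smith normal form diag(1,1,1,1,1,1,1,1,1,1,1,1,1,1,1,1,1,1,1,2).

Now H_k = ker ∂_k / im ∂_{k+1}, so:

  H_0: rank C_0 − rank ∂_1 = 10 − 9 = 1, and the invariant factors of ∂_1 are all 1, so H_0 = Z.
  H_1: rank ker ∂_1 − rank ∂_2 = (30 − 9) − 20 = 1, and ∂_2 has invariant factor 2 > 1, so H_1 = Z ⊕ Z/2Z.
  H_2: rank ker ∂_2 − rank ∂_3 = (20 − 20) − 0 = 0, and there is no ∂_3, so H_2 = 0.

(K is a triangulation of the Klein bottle.)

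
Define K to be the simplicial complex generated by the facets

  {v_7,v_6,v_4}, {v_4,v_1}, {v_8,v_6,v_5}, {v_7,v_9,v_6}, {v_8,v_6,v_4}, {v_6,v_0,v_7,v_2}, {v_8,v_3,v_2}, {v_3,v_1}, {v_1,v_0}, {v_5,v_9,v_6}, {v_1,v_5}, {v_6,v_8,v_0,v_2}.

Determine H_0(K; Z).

H_0 = Z.

K has 10 vertices, 23 edges, 13 triangles, 2 3-simplices.
rank ∂_0 = 0, rank ∂_1 = 9 ⇒ b_0 = 10 − 0 − 9 = 1; all invariant factors of ∂_1 are 1 so no torsion. So H_0 = Z.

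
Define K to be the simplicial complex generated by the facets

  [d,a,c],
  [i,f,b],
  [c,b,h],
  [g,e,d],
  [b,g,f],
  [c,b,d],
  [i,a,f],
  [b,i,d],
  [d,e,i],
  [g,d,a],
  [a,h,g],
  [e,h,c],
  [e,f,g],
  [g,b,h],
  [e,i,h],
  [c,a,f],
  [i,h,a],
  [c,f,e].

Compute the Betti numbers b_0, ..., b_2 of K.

Take the total order a < b < c < d < e < f < g < h < i on the vertex set. Then K (dimension 2) consists of the simplices:

  0-simplices (9): a, b, c, d, e, f, g, h, i
  1-simplices (27): ac, ad, af, ag, ah, ai, bc, bd, bf, bg, bh, bi, cd, ce, cf, ch, de, dg, di, ef, eg, eh, ei, fg, fi, gh, hi
  2-simplices (18): acd, acf, adg, afi, agh, ahi, bcd, bch, bdi, bfg, bfi, bgh, cef, ceh, deg, dei, efg, ehi

giving chain groups C_0 ≅ Z^9, C_1 ≅ Z^27, C_2 ≅ Z^18.

The boundary map ∂_1: C_1 → C_0 maps an edge to its endpoints' difference, ∂[p,q] = q − p. For instance
  ∂fi = i − f.
This gives a 9×27 integer matrix of rank 8; reducing to Smith normal form yields diagonal entries (1,1,1,1,1,1,1,1).

Boundary ∂_2: C_2 → C_1 sends each 2-simplex [p,q,r] to [q,r] − [p,r] + [p,q]. For instance
  ∂adg = dg − ag + ad,
  ∂bdi = di − bi + bd.
The resulting 27×18 matrix has rank 17, and its Smith normal form has invariant factors (1,1,1,1,1,1,1,1,1,1,1,1,1,1,1,1,1).

Reading off H_k = ker ∂_k / im ∂_{k+1}:

  H_0: rank C_0 − rank ∂_1 = 9 − 8 = 1, and the invariant factors of ∂_1 are all 1, so H_0 = Z.
  H_1: rank ker ∂_1 − rank ∂_2 = (27 − 8) − 17 = 2, and the invariant factors of ∂_2 are all 1, so H_1 = Z^2.
  H_2: rank ker ∂_2 − rank ∂_3 = (18 − 17) − 0 = 1, and there is no ∂_3, so H_2 = Z.

Hence the Betti numbers are b_0 = 1, b_1 = 2, b_2 = 1.

b_0 = 1, b_1 = 2, b_2 = 1.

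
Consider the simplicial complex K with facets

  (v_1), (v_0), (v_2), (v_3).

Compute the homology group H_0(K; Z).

H_0 ≅ Z^4.

Take the total order v_0 < v_1 < v_2 < v_3 on the vertex set. Then K (dimension 0) consists of the simplices:

  0-simplices (4): [v_0], [v_1], [v_2], [v_3]

Hence C_0 ≅ Z^4.

Now H_k = ker ∂_k / im ∂_{k+1}, so:

  H_0: rank C_0 − rank ∂_1 = 4 − 0 = 4, and there is no ∂_1, so H_0 ≅ Z^4.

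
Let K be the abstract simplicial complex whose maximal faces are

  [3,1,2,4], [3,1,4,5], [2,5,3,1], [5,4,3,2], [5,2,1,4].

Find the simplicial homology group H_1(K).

H_1 ≅ 0.

K has 5 vertices, 10 edges, 10 triangles, 5 3-simplices.
rank ∂_1 = 4, rank ∂_2 = 6 ⇒ b_1 = 10 − 4 − 6 = 0; all invariant factors of ∂_2 are 1 so no torsion. So H_1 = 0.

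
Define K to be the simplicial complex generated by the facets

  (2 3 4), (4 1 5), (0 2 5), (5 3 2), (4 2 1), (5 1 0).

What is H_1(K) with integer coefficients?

H_1 ≅ Z.

Fix the vertex order 0 < 1 < 2 < 3 < 4 < 5 and write every simplex with vertices in increasing order. Then dim K = 2 and the simplices of K are:

  0-simplices (6): [0], [1], [2], [3], [4], [5]
  1-simplices (12): [0,1], [0,2], [0,5], [1,2], [1,4], [1,5], [2,3], [2,4], [2,5], [3,4], [3,5], [4,5]
  2-simplices (6): [0,1,5], [0,2,5], [1,2,4], [1,4,5], [2,3,4], [2,3,5]

so the chain groups are C_0 ≅ Z^6, C_1 ≅ Z^12, C_2 ≅ Z^6.

The boundary map ∂_1: C_1 → C_0 is given by ∂[p,q] = [q] − [p].
The 6×12 boundary matrix has rank 5 and Smith normal form diag(1,1,1,1,1).

∂_2: C_2 → C_1 maps a triangle to the signed sum of its edges. For instance
  ∂[2,3,4] = [3,4] − [2,4] + [2,3],
  ∂[0,2,5] = [2,5] − [0,5] + [0,2].
This gives a 12×6 integer matrix of rank 6; reducing to Smith normal form yields diagonal entries (1,1,1,1,1,1).

Now H_k = ker ∂_k / im ∂_{k+1}, so:

  H_1: rank ker ∂_1 − rank ∂_2 = (12 − 5) − 6 = 1, and the invariant factors of ∂_2 are all 1, so H_1 = Z.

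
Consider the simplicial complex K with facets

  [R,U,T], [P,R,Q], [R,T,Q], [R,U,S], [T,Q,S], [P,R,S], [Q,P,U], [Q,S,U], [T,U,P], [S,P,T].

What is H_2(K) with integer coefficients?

Take the total order P < Q < R < S < T < U on the vertex set. Then K (dimension 2) consists of the simplices:

  0-simplices (6): P, Q, R, S, T, U
  1-simplices (15): PQ, PR, PS, PT, PU, QR, QS, QT, QU, RS, RT, RU, ST, SU, TU
  2-simplices (10): PQR, PQU, PRS, PST, PTU, QRT, QST, QSU, RSU, RTU

so the chain groups are C_0 ≅ Z^6, C_1 ≅ Z^15, C_2 ≅ Z^10.

∂_1: C_1 → C_0 maps an edge to its endpoints' difference, ∂[p,q] = q − p. For instance
  ∂PR = R − P.
The resulting 6×15 matrix has rank 5, and its Smith normal form has invariant factors (1,1,1,1,1).

Boundary ∂_2: C_2 → C_1 sends each 2-simplex [p,q,r] to [q,r] − [p,r] + [p,q]. For instance
  ∂RSU = SU − RU + RS,
  ∂QST = ST − QT + QS.
This gives a 15×10 integer matrix of rank 10; reducing to Smith normal form yields diagonal entries (1,1,1,1,1,1,1,1,1,2).

Computing H_k = (kernel of ∂_k) / (image of ∂_{k+1}):

  H_2: rank ker ∂_2 − rank ∂_3 = (10 − 10) − 0 = 0, and there is no ∂_3, so H_2 = 0.

(K is a triangulation of the real projective plane RP^2.)

H_2 = 0.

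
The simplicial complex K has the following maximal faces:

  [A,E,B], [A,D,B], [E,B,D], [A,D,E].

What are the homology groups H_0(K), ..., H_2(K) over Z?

H_0 = Z,  H_1 = 0,  H_2 = Z.

Order the vertices as A < B < D < E. Listing each simplex with vertices in this order, K has dimension 2 with simplices:

  0-simplices (4): A, B, D, E
  1-simplices (6): AB, AD, AE, BD, BE, DE
  2-simplices (4): ABD, ABE, ADE, BDE

so the chain groups are C_0 ≅ Z^4, C_1 ≅ Z^6, C_2 ≅ Z^4.

∂_1: C_1 → C_0 is given by ∂[p,q] = [q] − [p]. For instance
  ∂AE = E − A.
This gives a 4×6 integer matrix of rank 3; reducing to Smith normal form yields diagonal entries (1,1,1).

The boundary map ∂_2: C_2 → C_1 acts by ∂[p,q,r] = [q,r] − [p,r] + [p,q]. For instance
  ∂ABD = BD − AD + AB,
  ∂BDE = DE − BE + BD.
The resulting 6×4 matrix has rank 3, and its Smith normal form has invariant factors (1,1,1).

Reading off H_k = ker ∂_k / im ∂_{k+1}:

  H_0: rank C_0 − rank ∂_1 = 4 − 3 = 1, and the invariant factors of ∂_1 are all 1, so H_0 ≅ Z.
  H_1: rank ker ∂_1 − rank ∂_2 = (6 − 3) − 3 = 0, and the invariant factors of ∂_2 are all 1, so H_1 ≅ 0.
  H_2: rank ker ∂_2 − rank ∂_3 = (4 − 3) − 0 = 1, and there is no ∂_3, so H_2 ≅ Z.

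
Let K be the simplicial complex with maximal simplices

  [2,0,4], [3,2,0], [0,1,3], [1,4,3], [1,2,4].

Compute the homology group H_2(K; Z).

H_2 ≅ 0.

Fix the vertex order 0 < 1 < 2 < 3 < 4 and write every simplex with vertices in increasing order. Then dim K = 2 and the simplices of K are:

  0-simplices (5): [0], [1], [2], [3], [4]
  1-simplices (10): [0,1], [0,2], [0,3], [0,4], [1,2], [1,3], [1,4], [2,3], [2,4], [3,4]
  2-simplices (5): [0,1,3], [0,2,3], [0,2,4], [1,2,4], [1,3,4]

giving chain groups C_0 ≅ Z^5, C_1 ≅ Z^10, C_2 ≅ Z^5.

The boundary map ∂_1: C_1 → C_0 maps an edge to its endpoints' difference, ∂[p,q] = q − p. For instance
  ∂[1,2] = [2] − [1].
The 5×10 boundary matrix has rank 4 and Smith normal form diag(1,1,1,1).

The boundary map ∂_2: C_2 → C_1 acts by ∂[p,q,r] = [q,r] − [p,r] + [p,q]. For instance
  ∂[0,2,3] = [2,3] − [0,3] + [0,2],
  ∂[1,2,4] = [2,4] − [1,4] + [1,2].
As a 10×5 matrix over Z this has rank 5, with invariant factors (1,1,1,1,1).

Now H_k = ker ∂_k / im ∂_{k+1}, so:

  H_2: rank ker ∂_2 − rank ∂_3 = (5 − 5) − 0 = 0, and there is no ∂_3, so H_2 = 0.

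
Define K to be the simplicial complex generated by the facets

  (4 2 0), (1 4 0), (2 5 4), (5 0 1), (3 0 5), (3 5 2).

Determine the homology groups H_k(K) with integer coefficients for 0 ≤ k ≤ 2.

Fix the vertex order 0 < 1 < 2 < 3 < 4 < 5 and write every simplex with vertices in increasing order. Then dim K = 2 and the simplices of K are:

  0-simplices (6): [0], [1], [2], [3], [4], [5]
  1-simplices (12): [0,1], [0,2], [0,3], [0,4], [0,5], [1,4], [1,5], [2,3], [2,4], [2,5], [3,5], [4,5]
  2-simplices (6): [0,1,4], [0,1,5], [0,2,4], [0,3,5], [2,3,5], [2,4,5]

Hence C_0 ≅ Z^6, C_1 ≅ Z^12, C_2 ≅ Z^6.

Boundary ∂_1: C_1 → C_0 is given by ∂[p,q] = [q] − [p].
The 6×12 boundary matrix has rank 5 and Smith normal form diag(1,1,1,1,1).

∂_2: C_2 → C_1 acts by ∂[p,q,r] = [q,r] − [p,r] + [p,q]. For instance
  ∂[0,2,4] = [2,4] − [0,4] + [0,2],
  ∂[0,3,5] = [3,5] − [0,5] + [0,3].
This gives a 12×6 integer matrix of rank 6; reducing to Smith normal form yields diagonal entries (1,1,1,1,1,1).

From H_k ≅ ker(∂_k) / im(∂_{k+1}) we obtain:

  H_0: rank C_0 − rank ∂_1 = 6 − 5 = 1, and the invariant factors of ∂_1 are all 1, so H_0 ≅ Z.
  H_1: rank ker ∂_1 − rank ∂_2 = (12 − 5) − 6 = 1, and the invariant factors of ∂_2 are all 1, so H_1 ≅ Z.
  H_2: rank ker ∂_2 − rank ∂_3 = (6 − 6) − 0 = 0, and there is no ∂_3, so H_2 ≅ 0.

H_0 ≅ Z,  H_1 ≅ Z,  H_2 = 0.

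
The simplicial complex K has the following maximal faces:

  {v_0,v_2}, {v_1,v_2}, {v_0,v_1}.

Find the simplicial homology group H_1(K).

Order the vertices as v_0 < v_1 < v_2. Listing each simplex with vertices in this order, K has dimension 1 with simplices:

  0-simplices (3): [v_0], [v_1], [v_2]
  1-simplices (3): [v_0,v_1], [v_0,v_2], [v_1,v_2]

giving chain groups C_0 ≅ Z^3, C_1 ≅ Z^3.

∂_1: C_1 → C_0 sends each edge [p,q] (with p < q) to q − p. For instance
  ∂[v_0,v_1] = [v_1] − [v_0].
The 3×3 boundary matrix has rank 2 and Smith normal form diag(1,1).

From H_k ≅ ker(∂_k) / im(∂_{k+1}) we obtain:

  H_1: rank ker ∂_1 − rank ∂_2 = (3 − 2) − 0 = 1, and there is no ∂_2, so H_1 = Z.

H_1 = Z.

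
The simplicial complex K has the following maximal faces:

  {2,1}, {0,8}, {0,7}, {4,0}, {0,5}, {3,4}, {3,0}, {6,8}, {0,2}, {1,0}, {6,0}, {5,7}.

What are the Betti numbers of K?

b_0 = 1, b_1 = 4.

We work with the vertex ordering 0 < 1 < 2 < 3 < 4 < 5 < 6 < 7 < 8. The simplices of K, each written with vertices in increasing order, are:

  0-simplices (9): [0], [1], [2], [3], [4], [5], [6], [7], [8]
  1-simplices (12): [0,1], [0,2], [0,3], [0,4], [0,5], [0,6], [0,7], [0,8], [1,2], [3,4], [5,7], [6,8]

Hence C_0 ≅ Z^9, C_1 ≅ Z^12.

∂_1: C_1 → C_0 maps an edge to its endpoints' difference, ∂[p,q] = q − p. For instance
  ∂[0,6] = [6] − [0].
This gives a 9×12 integer matrix of rank 8; reducing to Smith normal form yields diagonal entries (1,1,1,1,1,1,1,1).

Reading off H_k = ker ∂_k / im ∂_{k+1}:

  H_0: rank C_0 − rank ∂_1 = 9 − 8 = 1, and the invariant factors of ∂_1 are all 1, so H_0 = Z.
  H_1: rank ker ∂_1 − rank ∂_2 = (12 − 8) − 0 = 4, and there is no ∂_2, so H_1 = Z^4.

As a check, the Euler characteristic is 9 − 12 = -3, which agrees with 1 − 4 = -3.
(K is a triangulation of a wedge of 4 circles.)

Hence the Betti numbers are b_0 = 1, b_1 = 4.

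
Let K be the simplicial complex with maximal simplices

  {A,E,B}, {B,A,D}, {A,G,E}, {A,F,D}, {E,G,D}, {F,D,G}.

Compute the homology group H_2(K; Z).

H_2 ≅ 0.

Take the total order A < B < D < E < F < G on the vertex set. Then K (dimension 2) consists of the simplices:

  0-simplices (6): A, B, D, E, F, G
  1-simplices (12): AB, AD, AE, AF, AG, BD, BE, DE, DF, DG, EG, FG
  2-simplices (6): ABD, ABE, ADF, AEG, DEG, DFG

giving chain groups C_0 ≅ Z^6, C_1 ≅ Z^12, C_2 ≅ Z^6.

∂_1: C_1 → C_0 is given by ∂[p,q] = [q] − [p]. For instance
  ∂EG = G − E.
The 6×12 boundary matrix has rank 5 and Smith normal form diag(1,1,1,1,1).

The boundary map ∂_2: C_2 → C_1 maps a triangle to the signed sum of its edges. For instance
  ∂DFG = FG − DG + DF,
  ∂DEG = EG − DG + DE.
As a 12×6 matrix over Z this has rank 6, with invariant factors (1,1,1,1,1,1).

Computing H_k = (kernel of ∂_k) / (image of ∂_{k+1}):

  H_2: rank ker ∂_2 − rank ∂_3 = (6 − 6) − 0 = 0, and there is no ∂_3, so H_2 ≅ 0.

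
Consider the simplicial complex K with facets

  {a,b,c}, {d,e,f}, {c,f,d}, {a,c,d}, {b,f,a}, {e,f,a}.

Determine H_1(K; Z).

H_1 ≅ Z.

Take the total order a < b < c < d < e < f on the vertex set. Then K (dimension 2) consists of the simplices:

  0-simplices (6): a, b, c, d, e, f
  1-simplices (12): ab, ac, ad, ae, af, bc, bf, cd, cf, de, df, ef
  2-simplices (6): abc, abf, acd, aef, cdf, def

so the chain groups are C_0 ≅ Z^6, C_1 ≅ Z^12, C_2 ≅ Z^6.

∂_1: C_1 → C_0 is given by ∂[p,q] = [q] − [p]. For instance
  ∂de = e − d.
The 6×12 boundary matrix has rank 5 and Smith normal form diag(1,1,1,1,1).

∂_2: C_2 → C_1 sends each 2-simplex [p,q,r] to [q,r] − [p,r] + [p,q]. For instance
  ∂acd = cd − ad + ac,
  ∂aef = ef − af + ae.
This gives a 12×6 integer matrix of rank 6; reducing to Smith normal form yields diagonal entries (1,1,1,1,1,1).

Computing H_k = (kernel of ∂_k) / (image of ∂_{k+1}):

  H_1: rank ker ∂_1 − rank ∂_2 = (12 − 5) − 6 = 1, and the invariant factors of ∂_2 are all 1, so H_1 ≅ Z.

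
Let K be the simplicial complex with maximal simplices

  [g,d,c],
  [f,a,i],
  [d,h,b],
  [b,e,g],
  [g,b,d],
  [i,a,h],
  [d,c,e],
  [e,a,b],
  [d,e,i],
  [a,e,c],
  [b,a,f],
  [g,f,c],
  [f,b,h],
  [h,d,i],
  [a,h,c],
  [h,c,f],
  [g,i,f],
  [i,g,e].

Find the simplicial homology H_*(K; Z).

H_0 = Z,  H_1 = Z ⊕ Z/2,  H_2 = 0.

K has 9 vertices, 27 edges, 18 triangles.
rank ∂_0 = 0, rank ∂_1 = 8 ⇒ b_0 = 9 − 0 − 8 = 1; all invariant factors of ∂_1 are 1 so no torsion. So H_0 = Z.
rank ∂_1 = 8, rank ∂_2 = 18 ⇒ b_1 = 27 − 8 − 18 = 1; ∂_2 has invariant factor(s) [2] giving torsion. So H_1 = Z ⊕ Z/2.
rank ∂_2 = 18, rank ∂_3 = 0 ⇒ b_2 = 18 − 18 − 0 = 0. So H_2 = 0.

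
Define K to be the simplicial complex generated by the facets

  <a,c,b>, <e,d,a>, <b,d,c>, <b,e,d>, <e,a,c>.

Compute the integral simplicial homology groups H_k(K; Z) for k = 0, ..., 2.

Order the vertices as a < b < c < d < e. Listing each simplex with vertices in this order, K has dimension 2 with simplices:

  0-simplices (5): a, b, c, d, e
  1-simplices (10): ab, ac, ad, ae, bc, bd, be, cd, ce, de
  2-simplices (5): abc, ace, ade, bcd, bde

giving chain groups C_0 ≅ Z^5, C_1 ≅ Z^10, C_2 ≅ Z^5.

∂_1: C_1 → C_0 sends each edge [p,q] (with p < q) to q − p. For instance
  ∂ad = d − a.
The resulting 5×10 matrix has rank 4, and its Smith normal form has invariant factors (1,1,1,1).

Boundary ∂_2: C_2 → C_1 maps a triangle to the signed sum of its edges. For instance
  ∂abc = bc − ac + ab,
  ∂bde = de − be + bd.
As a 10×5 matrix over Z this has rank 5, with invariant factors (1,1,1,1,1).

Now H_k = ker ∂_k / im ∂_{k+1}, so:

  H_0: rank C_0 − rank ∂_1 = 5 − 4 = 1, and the invariant factors of ∂_1 are all 1, so H_0 ≅ Z.
  H_1: rank ker ∂_1 − rank ∂_2 = (10 − 4) − 5 = 1, and the invariant factors of ∂_2 are all 1, so H_1 ≅ Z.
  H_2: rank ker ∂_2 − rank ∂_3 = (5 − 5) − 0 = 0, and there is no ∂_3, so H_2 ≅ 0.

(K is a triangulation of the Möbius band.)

H_0 ≅ Z,  H_1 ≅ Z,  H_2 = 0.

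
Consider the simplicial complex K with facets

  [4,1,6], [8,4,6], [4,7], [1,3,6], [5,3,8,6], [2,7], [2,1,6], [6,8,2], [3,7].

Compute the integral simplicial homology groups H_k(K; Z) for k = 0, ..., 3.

H_0 = Z,  H_1 = Z^2,  H_2 = 0,  H_3 = 0.

We work with the vertex ordering 1 < 2 < 3 < 4 < 5 < 6 < 7 < 8. The simplices of K, each written with vertices in increasing order, are:

  0-simplices (8): [1], [2], [3], [4], [5], [6], [7], [8]
  1-simplices (17): [1,2], [1,3], [1,4], [1,6], [2,6], [2,7], [2,8], [3,5], [3,6], [3,7], [3,8], [4,6], [4,7], [4,8], [5,6], [5,8], [6,8]
  2-simplices (9): [1,2,6], [1,3,6], [1,4,6], [2,6,8], [3,5,6], [3,5,8], [3,6,8], [4,6,8], [5,6,8]
  3-simplices (1): [3,5,6,8]

so the chain groups are C_0 ≅ Z^8, C_1 ≅ Z^17, C_2 ≅ Z^9, C_3 ≅ Z^1.

The boundary map ∂_1: C_1 → C_0 is given by ∂[p,q] = [q] − [p]. For instance
  ∂[3,5] = [5] − [3].
The resulting 8×17 matrix has rank 7, and its Smith normal form has invariant factors (1,1,1,1,1,1,1).

The boundary map ∂_2: C_2 → C_1 acts by ∂[p,q,r] = [q,r] − [p,r] + [p,q]. For instance
  ∂[3,6,8] = [6,8] − [3,8] + [3,6],
  ∂[3,5,8] = [5,8] − [3,8] + [3,5].
As a 17×9 matrix over Z this has rank 8, with invariant factors (1,1,1,1,1,1,1,1).

∂_3: C_3 → C_2 sends each 3-simplex σ to the alternating sum Σ_i (−1)^i (σ with its i-th vertex removed). For instance
  ∂[3,5,6,8] = [5,6,8] − [3,6,8] + [3,5,8] − [3,5,6].
This gives a 9×1 integer matrix of rank 1; reducing to Smith normal form yields diagonal entries (1).

Now H_k = ker ∂_k / im ∂_{k+1}, so:

  H_0: rank C_0 − rank ∂_1 = 8 − 7 = 1, and the invariant factors of ∂_1 are all 1, so H_0 = Z.
  H_1: rank ker ∂_1 − rank ∂_2 = (17 − 7) − 8 = 2, and the invariant factors of ∂_2 are all 1, so H_1 = Z^2.
  H_2: rank ker ∂_2 − rank ∂_3 = (9 − 8) − 1 = 0, and the invariant factors of ∂_3 are all 1, so H_2 = 0.
  H_3: rank ker ∂_3 − rank ∂_4 = (1 − 1) − 0 = 0, and there is no ∂_4, so H_3 = 0.

As a check, the Euler characteristic is 8 − 17 + 9 − 1 = -1, which agrees with 1 − 2 + 0 − 0 = -1.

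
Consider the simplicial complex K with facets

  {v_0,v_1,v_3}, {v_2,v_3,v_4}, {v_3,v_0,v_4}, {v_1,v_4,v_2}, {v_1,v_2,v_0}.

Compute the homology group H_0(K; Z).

Take the total order v_0 < v_1 < v_2 < v_3 < v_4 on the vertex set. Then K (dimension 2) consists of the simplices:

  0-simplices (5): [v_0], [v_1], [v_2], [v_3], [v_4]
  1-simplices (10): [v_0,v_1], [v_0,v_2], [v_0,v_3], [v_0,v_4], [v_1,v_2], [v_1,v_3], [v_1,v_4], [v_2,v_3], [v_2,v_4], [v_3,v_4]
  2-simplices (5): [v_0,v_1,v_2], [v_0,v_1,v_3], [v_0,v_3,v_4], [v_1,v_2,v_4], [v_2,v_3,v_4]

giving chain groups C_0 ≅ Z^5, C_1 ≅ Z^10, C_2 ≅ Z^5.

∂_1: C_1 → C_0 is given by ∂[p,q] = [q] − [p]. For instance
  ∂[v_0,v_4] = [v_4] − [v_0].
The resulting 5×10 matrix has rank 4, and its Smith normal form has invariant factors (1,1,1,1).

The boundary map ∂_2: C_2 → C_1 sends each 2-simplex [p,q,r] to [q,r] − [p,r] + [p,q]. For instance
  ∂[v_0,v_1,v_2] = [v_1,v_2] − [v_0,v_2] + [v_0,v_1],
  ∂[v_0,v_1,v_3] = [v_1,v_3] − [v_0,v_3] + [v_0,v_1].
This gives a 10×5 integer matrix of rank 5; reducing to Smith normal form yields diagonal entries (1,1,1,1,1).

Reading off H_k = ker ∂_k / im ∂_{k+1}:

  H_0: rank C_0 − rank ∂_1 = 5 − 4 = 1, and the invariant factors of ∂_1 are all 1, so H_0 ≅ Z.

H_0 ≅ Z.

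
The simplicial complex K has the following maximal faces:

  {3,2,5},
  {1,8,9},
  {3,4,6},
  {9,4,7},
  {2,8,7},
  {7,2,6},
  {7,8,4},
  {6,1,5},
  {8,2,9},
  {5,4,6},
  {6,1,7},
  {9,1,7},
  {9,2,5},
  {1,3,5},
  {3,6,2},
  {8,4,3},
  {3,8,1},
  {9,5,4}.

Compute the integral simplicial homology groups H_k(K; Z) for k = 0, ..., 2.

H_0 ≅ Z,  H_1 ≅ Z ⊕ Z/2Z,  H_2 = 0.

Take the total order 1 < 2 < 3 < 4 < 5 < 6 < 7 < 8 < 9 on the vertex set. Then K (dimension 2) consists of the simplices:

  0-simplices (9): [1], [2], [3], [4], [5], [6], [7], [8], [9]
  1-simplices (27): (27 of them)
  2-simplices (18): [1,3,5], [1,3,8], [1,5,6], [1,6,7], [1,7,9], [1,8,9], [2,3,5], [2,3,6], [2,5,9], [2,6,7], [2,7,8], [2,8,9], [3,4,6], [3,4,8], [4,5,6], [4,5,9], [4,7,8], [4,7,9]

Hence C_0 ≅ Z^9, C_1 ≅ Z^27, C_2 ≅ Z^18.

Boundary ∂_1: C_1 → C_0 sends each edge [p,q] (with p < q) to q − p.
The 9×27 boundary matrix has rank 8 and Smith normal form diag(1,1,1,1,1,1,1,1).

The boundary map ∂_2: C_2 → C_1 maps a triangle to the signed sum of its edges. For instance
  ∂[4,5,9] = [5,9] − [4,9] + [4,5],
  ∂[2,8,9] = [8,9] − [2,9] + [2,8].
The 27×18 boundary matrix has rank 18 and Smith normal form diag(1,1,1,1,1,1,1,1,1,1,1,1,1,1,1,1,1,2).

Computing H_k = (kernel of ∂_k) / (image of ∂_{k+1}):

  H_0: rank C_0 − rank ∂_1 = 9 − 8 = 1, and the invariant factors of ∂_1 are all 1, so H_0 ≅ Z.
  H_1: rank ker ∂_1 − rank ∂_2 = (27 − 8) − 18 = 1, and ∂_2 has invariant factor 2 > 1, so H_1 ≅ Z ⊕ Z/2Z.
  H_2: rank ker ∂_2 − rank ∂_3 = (18 − 18) − 0 = 0, and there is no ∂_3, so H_2 ≅ 0.

As a check, the Euler characteristic is 9 − 27 + 18 = 0, which agrees with 1 − 1 + 0 = 0.
(K is a triangulation of the Klein bottle.)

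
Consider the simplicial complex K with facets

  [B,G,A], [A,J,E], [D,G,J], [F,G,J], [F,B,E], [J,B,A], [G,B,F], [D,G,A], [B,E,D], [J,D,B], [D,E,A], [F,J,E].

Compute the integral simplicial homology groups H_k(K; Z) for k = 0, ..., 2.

Take the total order A < B < D < E < F < G < J on the vertex set. Then K (dimension 2) consists of the simplices:

  0-simplices (7): A, B, D, E, F, G, J
  1-simplices (18): AB, AD, AE, AG, AJ, BD, BE, BF, BG, BJ, DE, DG, DJ, EF, EJ, FG, FJ, GJ
  2-simplices (12): ABG, ABJ, ADE, ADG, AEJ, BDE, BDJ, BEF, BFG, DGJ, EFJ, FGJ

Hence C_0 ≅ Z^7, C_1 ≅ Z^18, C_2 ≅ Z^12.

∂_1: C_1 → C_0 is given by ∂[p,q] = [q] − [p]. For instance
  ∂AG = G − A.
The 7×18 boundary matrix has rank 6 and Smith normal form diag(1,1,1,1,1,1).

Boundary ∂_2: C_2 → C_1 sends each 2-simplex [p,q,r] to [q,r] − [p,r] + [p,q]. For instance
  ∂ADE = DE − AE + AD,
  ∂ABG = BG − AG + AB.
This gives a 18×12 integer matrix of rank 12; reducing to Smith normal form yields diagonal entries (1,1,1,1,1,1,1,1,1,1,1,2).

From H_k ≅ ker(∂_k) / im(∂_{k+1}) we obtain:

  H_0: rank C_0 − rank ∂_1 = 7 − 6 = 1, and the invariant factors of ∂_1 are all 1, so H_0 ≅ Z.
  H_1: rank ker ∂_1 − rank ∂_2 = (18 − 6) − 12 = 0, and ∂_2 has invariant factor 2 > 1, so H_1 ≅ Z/2.
  H_2: rank ker ∂_2 − rank ∂_3 = (12 − 12) − 0 = 0, and there is no ∂_3, so H_2 ≅ 0.

As a check, the Euler characteristic is 7 − 18 + 12 = 1, which agrees with 1 − 0 + 0 = 1.

H_0 = Z,  H_1 = Z/2,  H_2 = 0.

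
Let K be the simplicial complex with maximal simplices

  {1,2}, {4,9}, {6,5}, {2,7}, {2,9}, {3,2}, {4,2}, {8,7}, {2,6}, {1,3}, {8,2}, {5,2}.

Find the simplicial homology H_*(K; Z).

H_0 = Z,  H_1 = Z^4.

K has 9 vertices, 12 edges.
rank ∂_0 = 0, rank ∂_1 = 8 ⇒ b_0 = 9 − 0 − 8 = 1; all invariant factors of ∂_1 are 1 so no torsion. So H_0 ≅ Z.
rank ∂_1 = 8, rank ∂_2 = 0 ⇒ b_1 = 12 − 8 − 0 = 4. So H_1 ≅ Z^4.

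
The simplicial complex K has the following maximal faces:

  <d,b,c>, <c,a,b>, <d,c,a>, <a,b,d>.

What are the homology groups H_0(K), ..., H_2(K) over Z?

K has 4 vertices, 6 edges, 4 triangles.
rank ∂_0 = 0, rank ∂_1 = 3 ⇒ b_0 = 4 − 0 − 3 = 1; all invariant factors of ∂_1 are 1 so no torsion. So H_0 = Z.
rank ∂_1 = 3, rank ∂_2 = 3 ⇒ b_1 = 6 − 3 − 3 = 0; all invariant factors of ∂_2 are 1 so no torsion. So H_1 = 0.
rank ∂_2 = 3, rank ∂_3 = 0 ⇒ b_2 = 4 − 3 − 0 = 1. So H_2 = Z.

H_0 ≅ Z,  H_1 = 0,  H_2 ≅ Z.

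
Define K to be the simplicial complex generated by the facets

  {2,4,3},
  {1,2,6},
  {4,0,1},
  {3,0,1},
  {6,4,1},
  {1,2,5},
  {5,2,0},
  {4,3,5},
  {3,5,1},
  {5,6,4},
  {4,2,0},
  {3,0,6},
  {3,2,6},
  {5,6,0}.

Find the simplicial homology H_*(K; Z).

H_0 = Z,  H_1 = Z^2,  H_2 = Z.

Fix the vertex order 0 < 1 < 2 < 3 < 4 < 5 < 6 and write every simplex with vertices in increasing order. Then dim K = 2 and the simplices of K are:

  0-simplices (7): [0], [1], [2], [3], [4], [5], [6]
  1-simplices (21): [0,1], [0,2], [0,3], [0,4], [0,5], [0,6], [1,2], [1,3], [1,4], [1,5], [1,6], [2,3], [2,4], [2,5], [2,6], [3,4], [3,5], [3,6], [4,5], [4,6], [5,6]
  2-simplices (14): [0,1,3], [0,1,4], [0,2,4], [0,2,5], [0,3,6], [0,5,6], [1,2,5], [1,2,6], [1,3,5], [1,4,6], [2,3,4], [2,3,6], [3,4,5], [4,5,6]

so the chain groups are C_0 ≅ Z^7, C_1 ≅ Z^21, C_2 ≅ Z^14.

∂_1: C_1 → C_0 maps an edge to its endpoints' difference, ∂[p,q] = q − p. For instance
  ∂[0,5] = [5] − [0].
This gives a 7×21 integer matrix of rank 6; reducing to Smith normal form yields diagonal entries (1,1,1,1,1,1).

Boundary ∂_2: C_2 → C_1 maps a triangle to the signed sum of its edges. For instance
  ∂[2,3,6] = [3,6] − [2,6] + [2,3],
  ∂[1,3,5] = [3,5] − [1,5] + [1,3].
The 21×14 boundary matrix has rank 13 and Smith normal form diag(1,1,1,1,1,1,1,1,1,1,1,1,1).

Now H_k = ker ∂_k / im ∂_{k+1}, so:

  H_0: rank C_0 − rank ∂_1 = 7 − 6 = 1, and the invariant factors of ∂_1 are all 1, so H_0 ≅ Z.
  H_1: rank ker ∂_1 − rank ∂_2 = (21 − 6) − 13 = 2, and the invariant factors of ∂_2 are all 1, so H_1 ≅ Z^2.
  H_2: rank ker ∂_2 − rank ∂_3 = (14 − 13) − 0 = 1, and there is no ∂_3, so H_2 ≅ Z.

As a check, the Euler characteristic is 7 − 21 + 14 = 0, which agrees with 1 − 2 + 1 = 0.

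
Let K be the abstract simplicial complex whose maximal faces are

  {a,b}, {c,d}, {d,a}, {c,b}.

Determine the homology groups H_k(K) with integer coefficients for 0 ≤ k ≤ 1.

H_0 ≅ Z,  H_1 ≅ Z.

K has 4 vertices, 4 edges.
rank ∂_0 = 0, rank ∂_1 = 3 ⇒ b_0 = 4 − 0 − 3 = 1; all invariant factors of ∂_1 are 1 so no torsion. So H_0 = Z.
rank ∂_1 = 3, rank ∂_2 = 0 ⇒ b_1 = 4 − 3 − 0 = 1. So H_1 = Z.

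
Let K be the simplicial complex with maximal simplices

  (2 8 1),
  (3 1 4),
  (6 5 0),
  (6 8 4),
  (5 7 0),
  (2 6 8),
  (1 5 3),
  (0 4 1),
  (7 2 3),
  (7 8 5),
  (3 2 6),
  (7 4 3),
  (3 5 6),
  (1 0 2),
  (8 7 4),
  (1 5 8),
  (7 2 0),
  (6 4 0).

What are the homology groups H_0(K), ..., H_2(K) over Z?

H_0 = Z,  H_1 = Z^2,  H_2 = Z.

Take the total order 0 < 1 < 2 < 3 < 4 < 5 < 6 < 7 < 8 on the vertex set. Then K (dimension 2) consists of the simplices:

  0-simplices (9): [0], [1], [2], [3], [4], [5], [6], [7], [8]
  1-simplices (27): (27 of them)
  2-simplices (18): [0,1,2], [0,1,4], [0,2,7], [0,4,6], [0,5,6], [0,5,7], [1,2,8], [1,3,4], [1,3,5], [1,5,8], [2,3,6], [2,3,7], [2,6,8], [3,4,7], [3,5,6], [4,6,8], [4,7,8], [5,7,8]

so the chain groups are C_0 ≅ Z^9, C_1 ≅ Z^27, C_2 ≅ Z^18.

∂_1: C_1 → C_0 is given by ∂[p,q] = [q] − [p].
The 9×27 boundary matrix has rank 8 and Smith normal form diag(1,1,1,1,1,1,1,1).

The boundary map ∂_2: C_2 → C_1 maps a triangle to the signed sum of its edges. For instance
  ∂[3,4,7] = [4,7] − [3,7] + [3,4],
  ∂[0,2,7] = [2,7] − [0,7] + [0,2].
The 27×18 boundary matrix has rank 17 and Smith normal form diag(1,1,1,1,1,1,1,1,1,1,1,1,1,1,1,1,1).

Computing H_k = (kernel of ∂_k) / (image of ∂_{k+1}):

  H_0: rank C_0 − rank ∂_1 = 9 − 8 = 1, and the invariant factors of ∂_1 are all 1, so H_0 = Z.
  H_1: rank ker ∂_1 − rank ∂_2 = (27 − 8) − 17 = 2, and the invariant factors of ∂_2 are all 1, so H_1 = Z^2.
  H_2: rank ker ∂_2 − rank ∂_3 = (18 − 17) − 0 = 1, and there is no ∂_3, so H_2 = Z.

As a check, the Euler characteristic is 9 − 27 + 18 = 0, which agrees with 1 − 2 + 1 = 0.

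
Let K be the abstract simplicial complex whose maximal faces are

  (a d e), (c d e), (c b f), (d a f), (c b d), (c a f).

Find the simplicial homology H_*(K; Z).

H_0 = Z,  H_1 = Z,  H_2 = 0.

Take the total order a < b < c < d < e < f on the vertex set. Then K (dimension 2) consists of the simplices:

  0-simplices (6): a, b, c, d, e, f
  1-simplices (12): ac, ad, ae, af, bc, bd, bf, cd, ce, cf, de, df
  2-simplices (6): acf, ade, adf, bcd, bcf, cde

so the chain groups are C_0 ≅ Z^6, C_1 ≅ Z^12, C_2 ≅ Z^6.

∂_1: C_1 → C_0 is given by ∂[p,q] = [q] − [p]. For instance
  ∂bd = d − b.
The resulting 6×12 matrix has rank 5, and its Smith normal form has invariant factors (1,1,1,1,1).

The boundary map ∂_2: C_2 → C_1 sends each 2-simplex [p,q,r] to [q,r] − [p,r] + [p,q]. For instance
  ∂ade = de − ae + ad,
  ∂adf = df − af + ad.
This gives a 12×6 integer matrix of rank 6; reducing to Smith normal form yields diagonal entries (1,1,1,1,1,1).

Computing H_k = (kernel of ∂_k) / (image of ∂_{k+1}):

  H_0: rank C_0 − rank ∂_1 = 6 − 5 = 1, and the invariant factors of ∂_1 are all 1, so H_0 ≅ Z.
  H_1: rank ker ∂_1 − rank ∂_2 = (12 − 5) − 6 = 1, and the invariant factors of ∂_2 are all 1, so H_1 ≅ Z.
  H_2: rank ker ∂_2 − rank ∂_3 = (6 − 6) − 0 = 0, and there is no ∂_3, so H_2 ≅ 0.

As a check, the Euler characteristic is 6 − 12 + 6 = 0, which agrees with 1 − 1 + 0 = 0.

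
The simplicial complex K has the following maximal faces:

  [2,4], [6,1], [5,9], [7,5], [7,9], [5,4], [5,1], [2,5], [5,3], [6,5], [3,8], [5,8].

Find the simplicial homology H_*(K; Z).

H_0 ≅ Z,  H_1 ≅ Z^4.

Fix the vertex order 1 < 2 < 3 < 4 < 5 < 6 < 7 < 8 < 9 and write every simplex with vertices in increasing order. Then dim K = 1 and the simplices of K are:

  0-simplices (9): [1], [2], [3], [4], [5], [6], [7], [8], [9]
  1-simplices (12): [1,5], [1,6], [2,4], [2,5], [3,5], [3,8], [4,5], [5,6], [5,7], [5,8], [5,9], [7,9]

so the chain groups are C_0 ≅ Z^9, C_1 ≅ Z^12.

The boundary map ∂_1: C_1 → C_0 is given by ∂[p,q] = [q] − [p]. For instance
  ∂[5,7] = [7] − [5].
The 9×12 boundary matrix has rank 8 and Smith normal form diag(1,1,1,1,1,1,1,1).

From H_k ≅ ker(∂_k) / im(∂_{k+1}) we obtain:

  H_0: rank C_0 − rank ∂_1 = 9 − 8 = 1, and the invariant factors of ∂_1 are all 1, so H_0 ≅ Z.
  H_1: rank ker ∂_1 − rank ∂_2 = (12 − 8) − 0 = 4, and there is no ∂_2, so H_1 ≅ Z^4.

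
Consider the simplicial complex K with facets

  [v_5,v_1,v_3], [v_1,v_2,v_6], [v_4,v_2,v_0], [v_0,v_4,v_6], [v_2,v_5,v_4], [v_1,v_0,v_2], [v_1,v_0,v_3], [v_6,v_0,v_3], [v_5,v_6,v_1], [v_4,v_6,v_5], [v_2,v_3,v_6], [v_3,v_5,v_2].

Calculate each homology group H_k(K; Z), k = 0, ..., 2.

Take the total order v_0 < v_1 < v_2 < v_3 < v_4 < v_5 < v_6 on the vertex set. Then K (dimension 2) consists of the simplices:

  0-simplices (7): [v_0], [v_1], [v_2], [v_3], [v_4], [v_5], [v_6]
  1-simplices (18): (18 of them)
  2-simplices (12): (12 of them)

so the chain groups are C_0 ≅ Z^7, C_1 ≅ Z^18, C_2 ≅ Z^12.

The boundary map ∂_1: C_1 → C_0 maps an edge to its endpoints' difference, ∂[p,q] = q − p. For instance
  ∂[v_2,v_6] = [v_6] − [v_2].
As a 7×18 matrix over Z this has rank 6, with invariant factors (1,1,1,1,1,1).

∂_2: C_2 → C_1 maps a triangle to the signed sum of its edges. For instance
  ∂[v_0,v_4,v_6] = [v_4,v_6] − [v_0,v_6] + [v_0,v_4],
  ∂[v_0,v_3,v_6] = [v_3,v_6] − [v_0,v_6] + [v_0,v_3].
As a 18×12 matrix over Z this has rank 12, with invariant factors (1,1,1,1,1,1,1,1,1,1,1,2).

Computing H_k = (kernel of ∂_k) / (image of ∂_{k+1}):

  H_0: rank C_0 − rank ∂_1 = 7 − 6 = 1, and the invariant factors of ∂_1 are all 1, so H_0 = Z.
  H_1: rank ker ∂_1 − rank ∂_2 = (18 − 6) − 12 = 0, and ∂_2 has invariant factor 2 > 1, so H_1 = Z/2Z.
  H_2: rank ker ∂_2 − rank ∂_3 = (12 − 12) − 0 = 0, and there is no ∂_3, so H_2 = 0.

H_0 ≅ Z,  H_1 ≅ Z/2Z,  H_2 = 0.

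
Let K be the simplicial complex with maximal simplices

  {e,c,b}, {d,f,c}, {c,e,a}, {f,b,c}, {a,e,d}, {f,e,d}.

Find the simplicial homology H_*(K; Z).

H_0 = Z,  H_1 = Z,  H_2 = 0.

Fix the vertex order a < b < c < d < e < f and write every simplex with vertices in increasing order. Then dim K = 2 and the simplices of K are:

  0-simplices (6): a, b, c, d, e, f
  1-simplices (12): ac, ad, ae, bc, be, bf, cd, ce, cf, de, df, ef
  2-simplices (6): ace, ade, bce, bcf, cdf, def

so the chain groups are C_0 ≅ Z^6, C_1 ≅ Z^12, C_2 ≅ Z^6.

The boundary map ∂_1: C_1 → C_0 is given by ∂[p,q] = [q] − [p]. For instance
  ∂df = f − d.
As a 6×12 matrix over Z this has rank 5, with invariant factors (1,1,1,1,1).

∂_2: C_2 → C_1 maps a triangle to the signed sum of its edges. For instance
  ∂bcf = cf − bf + bc,
  ∂ade = de − ae + ad.
This gives a 12×6 integer matrix of rank 6; reducing to Smith normal form yields diagonal entries (1,1,1,1,1,1).

Computing H_k = (kernel of ∂_k) / (image of ∂_{k+1}):

  H_0: rank C_0 − rank ∂_1 = 6 − 5 = 1, and the invariant factors of ∂_1 are all 1, so H_0 = Z.
  H_1: rank ker ∂_1 − rank ∂_2 = (12 − 5) − 6 = 1, and the invariant factors of ∂_2 are all 1, so H_1 = Z.
  H_2: rank ker ∂_2 − rank ∂_3 = (6 − 6) − 0 = 0, and there is no ∂_3, so H_2 = 0.

(K is a triangulation of the cylinder S^1 x I.)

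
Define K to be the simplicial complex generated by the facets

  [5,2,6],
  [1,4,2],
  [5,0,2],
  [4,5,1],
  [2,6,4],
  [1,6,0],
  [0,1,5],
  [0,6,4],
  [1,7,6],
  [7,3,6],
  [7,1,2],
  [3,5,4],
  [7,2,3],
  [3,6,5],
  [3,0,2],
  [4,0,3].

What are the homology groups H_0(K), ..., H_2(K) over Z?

Take the total order 0 < 1 < 2 < 3 < 4 < 5 < 6 < 7 on the vertex set. Then K (dimension 2) consists of the simplices:

  0-simplices (8): [0], [1], [2], [3], [4], [5], [6], [7]
  1-simplices (24): (24 of them)
  2-simplices (16): [0,1,5], [0,1,6], [0,2,3], [0,2,5], [0,3,4], [0,4,6], [1,2,4], [1,2,7], [1,4,5], [1,6,7], [2,3,7], [2,4,6], [2,5,6], [3,4,5], [3,5,6], [3,6,7]

giving chain groups C_0 ≅ Z^8, C_1 ≅ Z^24, C_2 ≅ Z^16.

∂_1: C_1 → C_0 is given by ∂[p,q] = [q] − [p]. For instance
  ∂[1,2] = [2] − [1].
As a 8×24 matrix over Z this has rank 7, with invariant factors (1,1,1,1,1,1,1).

∂_2: C_2 → C_1 maps a triangle to the signed sum of its edges. For instance
  ∂[1,4,5] = [4,5] − [1,5] + [1,4],
  ∂[0,4,6] = [4,6] − [0,6] + [0,4].
This gives a 24×16 integer matrix of rank 15; reducing to Smith normal form yields diagonal entries (1,1,1,1,1,1,1,1,1,1,1,1,1,1,1).

Reading off H_k = ker ∂_k / im ∂_{k+1}:

  H_0: rank C_0 − rank ∂_1 = 8 − 7 = 1, and the invariant factors of ∂_1 are all 1, so H_0 = Z.
  H_1: rank ker ∂_1 − rank ∂_2 = (24 − 7) − 15 = 2, and the invariant factors of ∂_2 are all 1, so H_1 = Z^2.
  H_2: rank ker ∂_2 − rank ∂_3 = (16 − 15) − 0 = 1, and there is no ∂_3, so H_2 = Z.

(K is a triangulation of the torus T^2.)

H_0 ≅ Z,  H_1 ≅ Z^2,  H_2 ≅ Z.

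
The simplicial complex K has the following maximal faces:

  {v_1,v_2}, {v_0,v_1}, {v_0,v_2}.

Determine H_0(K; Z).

H_0 ≅ Z.

Fix the vertex order v_0 < v_1 < v_2 and write every simplex with vertices in increasing order. Then dim K = 1 and the simplices of K are:

  0-simplices (3): [v_0], [v_1], [v_2]
  1-simplices (3): [v_0,v_1], [v_0,v_2], [v_1,v_2]

Hence C_0 ≅ Z^3, C_1 ≅ Z^3.

∂_1: C_1 → C_0 is given by ∂[p,q] = [q] − [p]. For instance
  ∂[v_1,v_2] = [v_2] − [v_1].
The 3×3 boundary matrix has rank 2 and Smith normal form diag(1,1).

Reading off H_k = ker ∂_k / im ∂_{k+1}:

  H_0: rank C_0 − rank ∂_1 = 3 − 2 = 1, and the invariant factors of ∂_1 are all 1, so H_0 = Z.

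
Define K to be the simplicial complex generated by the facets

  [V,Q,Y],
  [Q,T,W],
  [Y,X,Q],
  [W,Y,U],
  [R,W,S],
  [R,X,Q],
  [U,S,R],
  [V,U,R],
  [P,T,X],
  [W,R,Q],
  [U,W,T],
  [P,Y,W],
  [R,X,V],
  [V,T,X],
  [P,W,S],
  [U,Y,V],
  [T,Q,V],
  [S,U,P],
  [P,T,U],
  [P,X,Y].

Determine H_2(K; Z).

H_2 ≅ 0.

Take the total order P < Q < R < S < T < U < V < W < X < Y on the vertex set. Then K (dimension 2) consists of the simplices:

  0-simplices (10): P, Q, R, S, T, U, V, W, X, Y
  1-simplices (30): PS, PT, PU, PW, PX, PY, QR, QT, QV, QW, QX, QY, RS, RU, RV, RW, RX, SU, SW, TU, TV, TW, TX, UV, UW, UY, VX, VY, WY, XY
  2-simplices (20): PSU, PSW, PTU, PTX, PWY, PXY, QRW, QRX, QTV, QTW, QVY, QXY, RSU, RSW, RUV, RVX, TUW, TVX, UVY, UWY

giving chain groups C_0 ≅ Z^10, C_1 ≅ Z^30, C_2 ≅ Z^20.

Boundary ∂_1: C_1 → C_0 is given by ∂[p,q] = [q] − [p]. For instance
  ∂VY = Y − V.
The resulting 10×30 matrix has rank 9, and its Smith normal form has invariant factors (1,1,1,1,1,1,1,1,1).

∂_2: C_2 → C_1 sends each 2-simplex [p,q,r] to [q,r] − [p,r] + [p,q]. For instance
  ∂QVY = VY − QY + QV,
  ∂RSU = SU − RU + RS.
The 30×20 boundary matrix has rank 20 and Smith normal form diag(1,1,1,1,1,1,1,1,1,1,1,1,1,1,1,1,1,1,1,2).

Computing H_k = (kernel of ∂_k) / (image of ∂_{k+1}):

  H_2: rank ker ∂_2 − rank ∂_3 = (20 − 20) − 0 = 0, and there is no ∂_3, so H_2 ≅ 0.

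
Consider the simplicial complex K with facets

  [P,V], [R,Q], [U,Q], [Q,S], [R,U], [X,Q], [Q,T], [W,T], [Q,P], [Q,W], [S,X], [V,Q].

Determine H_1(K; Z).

H_1 ≅ Z^4.

Fix the vertex order P < Q < R < S < T < U < V < W < X and write every simplex with vertices in increasing order. Then dim K = 1 and the simplices of K are:

  0-simplices (9): P, Q, R, S, T, U, V, W, X
  1-simplices (12): PQ, PV, QR, QS, QT, QU, QV, QW, QX, RU, SX, TW

Hence C_0 ≅ Z^9, C_1 ≅ Z^12.

Boundary ∂_1: C_1 → C_0 sends each edge [p,q] (with p < q) to q − p. For instance
  ∂QW = W − Q.
The resulting 9×12 matrix has rank 8, and its Smith normal form has invariant factors (1,1,1,1,1,1,1,1).

From H_k ≅ ker(∂_k) / im(∂_{k+1}) we obtain:

  H_1: rank ker ∂_1 − rank ∂_2 = (12 − 8) − 0 = 4, and there is no ∂_2, so H_1 = Z^4.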